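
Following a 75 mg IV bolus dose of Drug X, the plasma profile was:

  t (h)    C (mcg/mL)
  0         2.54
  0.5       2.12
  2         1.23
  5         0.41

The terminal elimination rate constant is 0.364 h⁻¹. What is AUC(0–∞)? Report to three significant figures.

Trapezoidal AUC_0→5:
  [0→0.5]: (2.54+2.12)/2 × 0.5 = 1.165
  [0.5→2]: (2.12+1.23)/2 × 1.5 = 2.5125
  [2→5]: (1.23+0.41)/2 × 3 = 2.46
  Sum = 6.1375 mcg/mL·h
Extrapolated tail: C_last / k_e = 0.41 / 0.364 = 1.126
AUC_0→∞ = 6.1375 + 1.126 = 7.2635 mcg/mL·h

AUC = 7.26 mcg/mL·h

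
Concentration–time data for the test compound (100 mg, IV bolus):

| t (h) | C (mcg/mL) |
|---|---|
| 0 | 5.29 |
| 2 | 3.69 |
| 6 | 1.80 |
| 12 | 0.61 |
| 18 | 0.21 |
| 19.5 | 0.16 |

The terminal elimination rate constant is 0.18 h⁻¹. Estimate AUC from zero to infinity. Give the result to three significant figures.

Trapezoidal AUC_0→19.5:
  [0→2]: (5.29+3.69)/2 × 2 = 8.98
  [2→6]: (3.69+1.80)/2 × 4 = 10.98
  [6→12]: (1.80+0.61)/2 × 6 = 7.23
  [12→18]: (0.61+0.21)/2 × 6 = 2.46
  [18→19.5]: (0.21+0.16)/2 × 1.5 = 0.2775
  Sum = 29.9275 mcg/mL·h
Extrapolated tail: C_last / k_e = 0.16 / 0.18 = 0.889
AUC_0→∞ = 29.9275 + 0.889 = 30.8165 mcg/mL·h

AUC = 30.8 mcg/mL·h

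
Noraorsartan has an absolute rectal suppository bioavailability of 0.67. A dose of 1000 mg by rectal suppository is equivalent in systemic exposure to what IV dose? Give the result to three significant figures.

Systemic exposure from an extravascular dose = F × D_ev, so the equivalent IV dose is F × D_ev.
D_iv = F × D_ev = 0.67 × 1000 = 670 mg

D_iv = 670 mg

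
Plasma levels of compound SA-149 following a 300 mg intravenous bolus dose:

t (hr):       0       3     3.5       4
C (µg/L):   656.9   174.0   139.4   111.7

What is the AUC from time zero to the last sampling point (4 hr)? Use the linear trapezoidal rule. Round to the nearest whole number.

AUC = 1387 µg/L·hr

Trapezoidal AUC_0→4:
  [0→3]: (656.9+174.0)/2 × 3 = 1246.35
  [3→3.5]: (174.0+139.4)/2 × 0.5 = 78.35
  [3.5→4]: (139.4+111.7)/2 × 0.5 = 62.775
  Sum = 1387.475 µg/L·hr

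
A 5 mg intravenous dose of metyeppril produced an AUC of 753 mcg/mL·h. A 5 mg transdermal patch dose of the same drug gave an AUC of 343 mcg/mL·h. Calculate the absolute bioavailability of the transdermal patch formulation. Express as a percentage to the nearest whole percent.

F = (AUC_ev / D_ev) / (AUC_iv / D_iv)
  = (343/5) / (753/5)
  = 68.6 / 150.6 = 0.4555
  = 45.55%

F = 46%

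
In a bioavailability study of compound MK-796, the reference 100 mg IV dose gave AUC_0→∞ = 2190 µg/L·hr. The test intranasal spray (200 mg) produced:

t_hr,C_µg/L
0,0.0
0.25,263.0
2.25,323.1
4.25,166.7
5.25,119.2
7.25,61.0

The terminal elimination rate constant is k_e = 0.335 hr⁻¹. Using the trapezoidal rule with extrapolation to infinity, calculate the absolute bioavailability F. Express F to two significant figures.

Trapezoidal AUC_0→7.25 (intranasal spray):
  [0→0.25]: (0.0+263.0)/2 × 0.25 = 32.875
  [0.25→2.25]: (263.0+323.1)/2 × 2 = 586.1
  [2.25→4.25]: (323.1+166.7)/2 × 2 = 489.8
  [4.25→5.25]: (166.7+119.2)/2 × 1 = 142.95
  [5.25→7.25]: (119.2+61.0)/2 × 2 = 180.2
  Sum = 1431.925 µg/L·hr
Tail: C_last/k_e = 61.0/0.335 = 182.090
AUC_0→∞ (intranasal spray) = 1431.925 + 182.090 = 1614.015 µg/L·hr
F = (AUC_ev/D_ev)/(AUC_iv/D_iv) = (1614.015/200)/(2190/100) = 8.070075/21.9 = 0.3685

F = 0.37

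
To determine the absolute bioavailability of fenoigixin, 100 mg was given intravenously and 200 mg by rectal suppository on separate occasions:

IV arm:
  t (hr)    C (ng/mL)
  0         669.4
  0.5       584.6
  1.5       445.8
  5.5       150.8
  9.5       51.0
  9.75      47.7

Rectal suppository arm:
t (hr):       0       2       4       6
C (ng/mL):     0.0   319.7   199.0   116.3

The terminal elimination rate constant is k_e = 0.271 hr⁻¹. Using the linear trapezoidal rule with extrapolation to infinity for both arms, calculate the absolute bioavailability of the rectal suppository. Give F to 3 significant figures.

Trapezoidal AUC_0→9.75 (IV):
  [0→0.5]: (669.4+584.6)/2 × 0.5 = 313.5
  [0.5→1.5]: (584.6+445.8)/2 × 1 = 515.2
  [1.5→5.5]: (445.8+150.8)/2 × 4 = 1193.2
  [5.5→9.5]: (150.8+51.0)/2 × 4 = 403.6
  [9.5→9.75]: (51.0+47.7)/2 × 0.25 = 12.3375
  Sum = 2437.8375 ng/mL·hr
IV tail: 47.7/0.271 = 176.015; AUC_iv,0→∞ = 2437.8375 + 176.015 = 2613.8525 ng/mL·hr
Trapezoidal AUC_0→6 (rectal suppository):
  [0→2]: (0.0+319.7)/2 × 2 = 319.7
  [2→4]: (319.7+199.0)/2 × 2 = 518.7
  [4→6]: (199.0+116.3)/2 × 2 = 315.3
  Sum = 1153.7 ng/mL·hr
rectal suppository tail: 116.3/0.271 = 429.151; AUC_ev,0→∞ = 1153.7 + 429.151 = 1582.851 ng/mL·hr
F = (AUC_ev/D_ev)/(AUC_iv/D_iv) = (1582.851/200)/(2613.8525/100) = 7.914255/26.138525 = 0.3028

F = 0.303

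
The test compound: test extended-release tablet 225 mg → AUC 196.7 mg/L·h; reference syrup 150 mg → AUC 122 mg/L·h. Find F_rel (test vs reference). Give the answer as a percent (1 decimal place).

F_rel = (AUC_test/D_test) / (AUC_ref/D_ref)
      = (196.7/225) / (122/150)
      = 0.874222 / 0.813333 = 1.0749 = 107.49%

F_rel = 107.5%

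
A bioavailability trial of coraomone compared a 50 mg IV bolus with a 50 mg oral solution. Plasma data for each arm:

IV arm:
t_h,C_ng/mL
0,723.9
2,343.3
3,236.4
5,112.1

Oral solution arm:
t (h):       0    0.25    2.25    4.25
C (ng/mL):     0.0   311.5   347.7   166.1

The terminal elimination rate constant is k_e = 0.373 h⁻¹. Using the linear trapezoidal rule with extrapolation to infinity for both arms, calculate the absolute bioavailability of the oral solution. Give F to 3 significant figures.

F = 0.826

Trapezoidal AUC_0→5 (IV):
  [0→2]: (723.9+343.3)/2 × 2 = 1067.2
  [2→3]: (343.3+236.4)/2 × 1 = 289.85
  [3→5]: (236.4+112.1)/2 × 2 = 348.5
  Sum = 1705.55 ng/mL·h
IV tail: 112.1/0.373 = 300.536; AUC_iv,0→∞ = 1705.55 + 300.536 = 2006.086 ng/mL·h
Trapezoidal AUC_0→4.25 (oral solution):
  [0→0.25]: (0.0+311.5)/2 × 0.25 = 38.9375
  [0.25→2.25]: (311.5+347.7)/2 × 2 = 659.2
  [2.25→4.25]: (347.7+166.1)/2 × 2 = 513.8
  Sum = 1211.9375 ng/mL·h
oral solution tail: 166.1/0.373 = 445.308; AUC_ev,0→∞ = 1211.9375 + 445.308 = 1657.2455 ng/mL·h
F = (AUC_ev/D_ev)/(AUC_iv/D_iv) = (1657.2455/50)/(2006.086/50) = 33.14491/40.12172 = 0.8261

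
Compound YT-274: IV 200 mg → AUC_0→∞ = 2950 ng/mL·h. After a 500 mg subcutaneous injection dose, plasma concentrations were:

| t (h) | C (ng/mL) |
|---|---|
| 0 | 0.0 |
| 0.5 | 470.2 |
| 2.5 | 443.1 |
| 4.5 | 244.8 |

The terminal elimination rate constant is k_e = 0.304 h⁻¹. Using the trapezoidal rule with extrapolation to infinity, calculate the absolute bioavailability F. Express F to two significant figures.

Trapezoidal AUC_0→4.5 (subcutaneous injection):
  [0→0.5]: (0.0+470.2)/2 × 0.5 = 117.55
  [0.5→2.5]: (470.2+443.1)/2 × 2 = 913.3
  [2.5→4.5]: (443.1+244.8)/2 × 2 = 687.9
  Sum = 1718.75 ng/mL·h
Tail: C_last/k_e = 244.8/0.304 = 805.263
AUC_0→∞ (subcutaneous injection) = 1718.75 + 805.263 = 2524.013 ng/mL·h
F = (AUC_ev/D_ev)/(AUC_iv/D_iv) = (2524.013/500)/(2950/200) = 5.048026/14.75 = 0.3422

F = 0.34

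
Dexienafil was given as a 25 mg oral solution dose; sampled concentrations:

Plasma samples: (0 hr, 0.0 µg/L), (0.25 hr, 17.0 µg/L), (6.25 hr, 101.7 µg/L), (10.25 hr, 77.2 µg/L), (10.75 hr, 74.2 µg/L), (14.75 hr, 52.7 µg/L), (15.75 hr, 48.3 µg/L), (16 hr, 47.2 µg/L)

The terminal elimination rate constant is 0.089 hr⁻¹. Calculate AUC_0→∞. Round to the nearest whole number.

Trapezoidal AUC_0→16:
  [0→0.25]: (0.0+17.0)/2 × 0.25 = 2.125
  [0.25→6.25]: (17.0+101.7)/2 × 6 = 356.1
  [6.25→10.25]: (101.7+77.2)/2 × 4 = 357.8
  [10.25→10.75]: (77.2+74.2)/2 × 0.5 = 37.85
  [10.75→14.75]: (74.2+52.7)/2 × 4 = 253.8
  [14.75→15.75]: (52.7+48.3)/2 × 1 = 50.5
  [15.75→16]: (48.3+47.2)/2 × 0.25 = 11.9375
  Sum = 1070.1125 µg/L·hr
Extrapolated tail: C_last / k_e = 47.2 / 0.089 = 530.337
AUC_0→∞ = 1070.1125 + 530.337 = 1600.4495 µg/L·hr

AUC = 1600 µg/L·hr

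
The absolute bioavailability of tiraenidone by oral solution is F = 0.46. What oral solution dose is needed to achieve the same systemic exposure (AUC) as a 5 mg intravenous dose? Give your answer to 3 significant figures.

For equal systemic exposure: F × D_ev = D_iv
D_ev = D_iv / F = 5 / 0.46 = 10.8696 mg

D_oral = 10.9 mg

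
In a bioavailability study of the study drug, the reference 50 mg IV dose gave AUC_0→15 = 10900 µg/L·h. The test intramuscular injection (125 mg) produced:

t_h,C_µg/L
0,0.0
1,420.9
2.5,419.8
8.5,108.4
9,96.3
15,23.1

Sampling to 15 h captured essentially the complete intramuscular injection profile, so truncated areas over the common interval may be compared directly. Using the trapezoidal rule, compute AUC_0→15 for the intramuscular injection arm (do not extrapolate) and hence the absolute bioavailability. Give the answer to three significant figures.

Trapezoidal AUC_0→15 (intramuscular injection):
  [0→1]: (0.0+420.9)/2 × 1 = 210.45
  [1→2.5]: (420.9+419.8)/2 × 1.5 = 630.525
  [2.5→8.5]: (419.8+108.4)/2 × 6 = 1584.6
  [8.5→9]: (108.4+96.3)/2 × 0.5 = 51.175
  [9→15]: (96.3+23.1)/2 × 6 = 358.2
  Sum = 2834.95 µg/L·h
F = (AUC_ev/D_ev)/(AUC_iv/D_iv) = (2834.95/125)/(10900/50) = 22.6796/218 = 0.1040

F = 0.104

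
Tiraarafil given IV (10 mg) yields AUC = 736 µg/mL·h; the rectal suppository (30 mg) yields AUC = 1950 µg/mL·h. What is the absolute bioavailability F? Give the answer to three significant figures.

F = (AUC_ev / D_ev) / (AUC_iv / D_iv)
  = (1950/30) / (736/10)
  = 65 / 73.6 = 0.8832

F = 0.883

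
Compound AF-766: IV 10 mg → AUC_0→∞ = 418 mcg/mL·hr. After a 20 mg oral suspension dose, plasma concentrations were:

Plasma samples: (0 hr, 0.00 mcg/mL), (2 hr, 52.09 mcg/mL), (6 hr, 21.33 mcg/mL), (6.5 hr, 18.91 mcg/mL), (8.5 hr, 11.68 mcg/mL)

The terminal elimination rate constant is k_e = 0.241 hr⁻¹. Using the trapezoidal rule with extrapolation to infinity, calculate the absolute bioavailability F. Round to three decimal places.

Trapezoidal AUC_0→8.5 (oral suspension):
  [0→2]: (0.00+52.09)/2 × 2 = 52.09
  [2→6]: (52.09+21.33)/2 × 4 = 146.84
  [6→6.5]: (21.33+18.91)/2 × 0.5 = 10.06
  [6.5→8.5]: (18.91+11.68)/2 × 2 = 30.59
  Sum = 239.58 mcg/mL·hr
Tail: C_last/k_e = 11.68/0.241 = 48.465
AUC_0→∞ (oral suspension) = 239.58 + 48.465 = 288.045 mcg/mL·hr
F = (AUC_ev/D_ev)/(AUC_iv/D_iv) = (288.045/20)/(418/10) = 14.40225/41.8 = 0.3446

F = 0.345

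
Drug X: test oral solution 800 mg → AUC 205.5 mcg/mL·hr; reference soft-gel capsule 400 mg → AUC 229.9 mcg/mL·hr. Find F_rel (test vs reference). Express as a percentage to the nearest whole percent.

F_rel = (AUC_test/D_test) / (AUC_ref/D_ref)
      = (205.5/800) / (229.9/400)
      = 0.256875 / 0.57475 = 0.4469 = 44.69%

F_rel = 45%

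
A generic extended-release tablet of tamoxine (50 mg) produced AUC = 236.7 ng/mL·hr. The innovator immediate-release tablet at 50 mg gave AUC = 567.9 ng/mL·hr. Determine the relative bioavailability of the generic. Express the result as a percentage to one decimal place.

F_rel = (AUC_test/D_test) / (AUC_ref/D_ref)
      = (236.7/50) / (567.9/50)
      = 4.734 / 11.358 = 0.4168 = 41.68%

F_rel = 41.7%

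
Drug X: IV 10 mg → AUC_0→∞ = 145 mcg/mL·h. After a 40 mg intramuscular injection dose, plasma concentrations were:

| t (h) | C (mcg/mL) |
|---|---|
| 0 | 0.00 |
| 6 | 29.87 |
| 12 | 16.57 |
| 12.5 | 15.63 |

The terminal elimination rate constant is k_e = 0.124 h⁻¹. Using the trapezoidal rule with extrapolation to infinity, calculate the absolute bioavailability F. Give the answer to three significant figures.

Trapezoidal AUC_0→12.5 (intramuscular injection):
  [0→6]: (0.00+29.87)/2 × 6 = 89.61
  [6→12]: (29.87+16.57)/2 × 6 = 139.32
  [12→12.5]: (16.57+15.63)/2 × 0.5 = 8.05
  Sum = 236.98 mcg/mL·h
Tail: C_last/k_e = 15.63/0.124 = 126.048
AUC_0→∞ (intramuscular injection) = 236.98 + 126.048 = 363.028 mcg/mL·h
F = (AUC_ev/D_ev)/(AUC_iv/D_iv) = (363.028/40)/(145/10) = 9.0757/14.5 = 0.6259

F = 0.626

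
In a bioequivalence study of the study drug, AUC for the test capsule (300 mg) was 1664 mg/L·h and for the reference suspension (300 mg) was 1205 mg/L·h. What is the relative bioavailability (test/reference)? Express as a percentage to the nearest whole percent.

F_rel = (AUC_test/D_test) / (AUC_ref/D_ref)
      = (1664/300) / (1205/300)
      = 5.54667 / 4.01667 = 1.3809 = 138.09%

F_rel = 138%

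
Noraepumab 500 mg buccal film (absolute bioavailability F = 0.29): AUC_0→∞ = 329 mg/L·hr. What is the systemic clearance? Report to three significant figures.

CL = F × Dose / AUC_0→∞
   = 0.29 × 500 / 329 = 0.440729 L/hr

CL = 0.441 L/hr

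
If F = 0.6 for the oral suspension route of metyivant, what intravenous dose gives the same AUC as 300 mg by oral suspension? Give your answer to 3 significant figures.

Systemic exposure from an extravascular dose = F × D_ev, so the equivalent IV dose is F × D_ev.
D_iv = F × D_ev = 0.6 × 300 = 180 mg

D_iv = 180 mg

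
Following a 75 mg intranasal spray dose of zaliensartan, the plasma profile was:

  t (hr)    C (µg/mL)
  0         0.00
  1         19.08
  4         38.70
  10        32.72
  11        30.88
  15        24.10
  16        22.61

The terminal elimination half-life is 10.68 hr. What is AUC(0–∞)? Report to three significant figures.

Trapezoidal AUC_0→16:
  [0→1]: (0.00+19.08)/2 × 1 = 9.54
  [1→4]: (19.08+38.70)/2 × 3 = 86.67
  [4→10]: (38.70+32.72)/2 × 6 = 214.26
  [10→11]: (32.72+30.88)/2 × 1 = 31.8
  [11→15]: (30.88+24.10)/2 × 4 = 109.96
  [15→16]: (24.10+22.61)/2 × 1 = 23.355
  Sum = 475.585 µg/mL·hr
k_e = ln2 / t½ = 0.693147 / 10.68 = 0.0649 hr^-1
Extrapolated tail: C_last / k_e = 22.61 / 0.0649 = 348.382
AUC_0→∞ = 475.585 + 348.382 = 823.967 µg/mL·hr

AUC = 824 µg/mL·hr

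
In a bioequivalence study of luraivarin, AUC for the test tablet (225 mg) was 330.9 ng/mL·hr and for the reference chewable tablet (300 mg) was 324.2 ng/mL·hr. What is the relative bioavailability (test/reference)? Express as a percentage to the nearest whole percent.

F_rel = (AUC_test/D_test) / (AUC_ref/D_ref)
      = (330.9/225) / (324.2/300)
      = 1.47067 / 1.08067 = 1.3609 = 136.09%

F_rel = 136%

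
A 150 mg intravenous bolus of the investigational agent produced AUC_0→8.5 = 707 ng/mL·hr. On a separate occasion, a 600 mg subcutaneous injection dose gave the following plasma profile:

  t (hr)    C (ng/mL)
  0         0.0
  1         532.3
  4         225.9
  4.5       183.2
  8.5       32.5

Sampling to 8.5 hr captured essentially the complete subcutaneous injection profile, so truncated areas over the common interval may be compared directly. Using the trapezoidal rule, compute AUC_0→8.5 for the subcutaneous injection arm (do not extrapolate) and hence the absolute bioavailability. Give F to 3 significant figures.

Trapezoidal AUC_0→8.5 (subcutaneous injection):
  [0→1]: (0.0+532.3)/2 × 1 = 266.15
  [1→4]: (532.3+225.9)/2 × 3 = 1137.3
  [4→4.5]: (225.9+183.2)/2 × 0.5 = 102.275
  [4.5→8.5]: (183.2+32.5)/2 × 4 = 431.4
  Sum = 1937.125 ng/mL·hr
F = (AUC_ev/D_ev)/(AUC_iv/D_iv) = (1937.125/600)/(707/150) = 3.22854/4.71333 = 0.6850

F = 0.685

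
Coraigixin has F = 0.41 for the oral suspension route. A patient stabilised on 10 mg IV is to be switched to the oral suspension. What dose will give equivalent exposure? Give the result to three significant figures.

D_oral = 24.4 mg

For equal systemic exposure: F × D_ev = D_iv
D_ev = D_iv / F = 10 / 0.41 = 24.3902 mg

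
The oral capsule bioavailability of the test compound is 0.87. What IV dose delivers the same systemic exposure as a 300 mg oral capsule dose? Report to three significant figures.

D_iv = 261 mg

Systemic exposure from an extravascular dose = F × D_ev, so the equivalent IV dose is F × D_ev.
D_iv = F × D_ev = 0.87 × 300 = 261 mg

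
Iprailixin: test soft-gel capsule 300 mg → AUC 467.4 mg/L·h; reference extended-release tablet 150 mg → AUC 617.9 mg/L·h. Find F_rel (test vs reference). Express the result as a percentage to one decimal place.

F_rel = 37.8%

F_rel = (AUC_test/D_test) / (AUC_ref/D_ref)
      = (467.4/300) / (617.9/150)
      = 1.558 / 4.11933 = 0.3782 = 37.82%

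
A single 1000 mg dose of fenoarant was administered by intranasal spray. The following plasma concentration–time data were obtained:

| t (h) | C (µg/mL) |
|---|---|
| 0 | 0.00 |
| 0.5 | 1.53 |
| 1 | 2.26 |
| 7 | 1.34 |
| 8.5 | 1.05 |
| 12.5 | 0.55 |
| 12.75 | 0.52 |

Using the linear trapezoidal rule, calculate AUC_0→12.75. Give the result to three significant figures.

Trapezoidal AUC_0→12.75:
  [0→0.5]: (0.00+1.53)/2 × 0.5 = 0.3825
  [0.5→1]: (1.53+2.26)/2 × 0.5 = 0.9475
  [1→7]: (2.26+1.34)/2 × 6 = 10.8
  [7→8.5]: (1.34+1.05)/2 × 1.5 = 1.7925
  [8.5→12.5]: (1.05+0.55)/2 × 4 = 3.2
  [12.5→12.75]: (0.55+0.52)/2 × 0.25 = 0.13375
  Sum = 17.25625 µg/mL·h

AUC = 17.3 µg/mL·h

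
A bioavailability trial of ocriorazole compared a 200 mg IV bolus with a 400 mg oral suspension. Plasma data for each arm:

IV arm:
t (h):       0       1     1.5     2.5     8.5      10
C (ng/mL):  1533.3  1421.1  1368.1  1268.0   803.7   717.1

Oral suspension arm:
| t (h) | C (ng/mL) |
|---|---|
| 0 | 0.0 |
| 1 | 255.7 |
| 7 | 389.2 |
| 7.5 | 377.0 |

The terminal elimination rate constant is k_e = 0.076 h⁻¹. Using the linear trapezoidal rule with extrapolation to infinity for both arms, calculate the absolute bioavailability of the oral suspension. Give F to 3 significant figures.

Trapezoidal AUC_0→10 (IV):
  [0→1]: (1533.3+1421.1)/2 × 1 = 1477.2
  [1→1.5]: (1421.1+1368.1)/2 × 0.5 = 697.3
  [1.5→2.5]: (1368.1+1268.0)/2 × 1 = 1318.05
  [2.5→8.5]: (1268.0+803.7)/2 × 6 = 6215.1
  [8.5→10]: (803.7+717.1)/2 × 1.5 = 1140.6
  Sum = 10848.25 ng/mL·h
IV tail: 717.1/0.076 = 9435.526; AUC_iv,0→∞ = 10848.25 + 9435.526 = 20283.776 ng/mL·h
Trapezoidal AUC_0→7.5 (oral suspension):
  [0→1]: (0.0+255.7)/2 × 1 = 127.85
  [1→7]: (255.7+389.2)/2 × 6 = 1934.7
  [7→7.5]: (389.2+377.0)/2 × 0.5 = 191.55
  Sum = 2254.1 ng/mL·h
oral suspension tail: 377.0/0.076 = 4960.526; AUC_ev,0→∞ = 2254.1 + 4960.526 = 7214.626 ng/mL·h
F = (AUC_ev/D_ev)/(AUC_iv/D_iv) = (7214.626/400)/(20283.776/200) = 18.036565/101.41888 = 0.1778

F = 0.178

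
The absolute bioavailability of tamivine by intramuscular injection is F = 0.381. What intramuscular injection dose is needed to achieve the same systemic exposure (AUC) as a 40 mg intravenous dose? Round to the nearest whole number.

D_intramuscular = 105 mg

For equal systemic exposure: F × D_ev = D_iv
D_ev = D_iv / F = 40 / 0.381 = 104.987 mg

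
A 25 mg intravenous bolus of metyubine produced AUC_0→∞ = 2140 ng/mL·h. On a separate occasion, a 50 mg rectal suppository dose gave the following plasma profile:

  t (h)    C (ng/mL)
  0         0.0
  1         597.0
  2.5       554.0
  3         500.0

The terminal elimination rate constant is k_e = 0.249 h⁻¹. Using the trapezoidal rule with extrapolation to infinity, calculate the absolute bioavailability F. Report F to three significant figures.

F = 0.802

Trapezoidal AUC_0→3 (rectal suppository):
  [0→1]: (0.0+597.0)/2 × 1 = 298.5
  [1→2.5]: (597.0+554.0)/2 × 1.5 = 863.25
  [2.5→3]: (554.0+500.0)/2 × 0.5 = 263.5
  Sum = 1425.25 ng/mL·h
Tail: C_last/k_e = 500.0/0.249 = 2008.032
AUC_0→∞ (rectal suppository) = 1425.25 + 2008.032 = 3433.282 ng/mL·h
F = (AUC_ev/D_ev)/(AUC_iv/D_iv) = (3433.282/50)/(2140/25) = 68.66564/85.6 = 0.8022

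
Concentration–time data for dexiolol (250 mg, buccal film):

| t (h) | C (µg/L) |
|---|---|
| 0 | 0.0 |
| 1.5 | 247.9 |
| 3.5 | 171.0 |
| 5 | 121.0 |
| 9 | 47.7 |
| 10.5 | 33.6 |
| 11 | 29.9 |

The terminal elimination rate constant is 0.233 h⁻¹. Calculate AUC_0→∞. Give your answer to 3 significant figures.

Trapezoidal AUC_0→11:
  [0→1.5]: (0.0+247.9)/2 × 1.5 = 185.925
  [1.5→3.5]: (247.9+171.0)/2 × 2 = 418.9
  [3.5→5]: (171.0+121.0)/2 × 1.5 = 219.0
  [5→9]: (121.0+47.7)/2 × 4 = 337.4
  [9→10.5]: (47.7+33.6)/2 × 1.5 = 60.975
  [10.5→11]: (33.6+29.9)/2 × 0.5 = 15.875
  Sum = 1238.075 µg/L·h
Extrapolated tail: C_last / k_e = 29.9 / 0.233 = 128.326
AUC_0→∞ = 1238.075 + 128.326 = 1366.401 µg/L·h

AUC = 1370 µg/L·h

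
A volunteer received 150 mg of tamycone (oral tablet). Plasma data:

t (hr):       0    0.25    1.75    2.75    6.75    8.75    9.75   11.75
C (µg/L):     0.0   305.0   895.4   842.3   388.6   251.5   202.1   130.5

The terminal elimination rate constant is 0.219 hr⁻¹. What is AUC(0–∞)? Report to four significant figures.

Trapezoidal AUC_0→11.75:
  [0→0.25]: (0.0+305.0)/2 × 0.25 = 38.125
  [0.25→1.75]: (305.0+895.4)/2 × 1.5 = 900.3
  [1.75→2.75]: (895.4+842.3)/2 × 1 = 868.85
  [2.75→6.75]: (842.3+388.6)/2 × 4 = 2461.8
  [6.75→8.75]: (388.6+251.5)/2 × 2 = 640.1
  [8.75→9.75]: (251.5+202.1)/2 × 1 = 226.8
  [9.75→11.75]: (202.1+130.5)/2 × 2 = 332.6
  Sum = 5468.575 µg/L·hr
Extrapolated tail: C_last / k_e = 130.5 / 0.219 = 595.890
AUC_0→∞ = 5468.575 + 595.890 = 6064.465 µg/L·hr

AUC = 6064 µg/L·hr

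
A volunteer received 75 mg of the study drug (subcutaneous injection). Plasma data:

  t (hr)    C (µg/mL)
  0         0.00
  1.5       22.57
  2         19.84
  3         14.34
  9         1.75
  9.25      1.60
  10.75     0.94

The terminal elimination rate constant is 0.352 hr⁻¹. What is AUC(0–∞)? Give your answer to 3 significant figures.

Trapezoidal AUC_0→10.75:
  [0→1.5]: (0.00+22.57)/2 × 1.5 = 16.9275
  [1.5→2]: (22.57+19.84)/2 × 0.5 = 10.6025
  [2→3]: (19.84+14.34)/2 × 1 = 17.09
  [3→9]: (14.34+1.75)/2 × 6 = 48.27
  [9→9.25]: (1.75+1.60)/2 × 0.25 = 0.41875
  [9.25→10.75]: (1.60+0.94)/2 × 1.5 = 1.905
  Sum = 95.21375 µg/mL·hr
Extrapolated tail: C_last / k_e = 0.94 / 0.352 = 2.670
AUC_0→∞ = 95.21375 + 2.670 = 97.88375 µg/mL·hr

AUC = 97.9 µg/mL·hr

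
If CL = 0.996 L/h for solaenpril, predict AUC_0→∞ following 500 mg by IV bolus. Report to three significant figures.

AUC_0→∞ = Dose_iv / CL
        = 500 / 0.996 = 502.008 mg/L·h

AUC = 502 mg/L·h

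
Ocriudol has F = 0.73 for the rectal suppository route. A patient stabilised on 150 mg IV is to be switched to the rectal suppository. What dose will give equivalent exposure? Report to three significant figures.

D_rectal = 205 mg

For equal systemic exposure: F × D_ev = D_iv
D_ev = D_iv / F = 150 / 0.73 = 205.479 mg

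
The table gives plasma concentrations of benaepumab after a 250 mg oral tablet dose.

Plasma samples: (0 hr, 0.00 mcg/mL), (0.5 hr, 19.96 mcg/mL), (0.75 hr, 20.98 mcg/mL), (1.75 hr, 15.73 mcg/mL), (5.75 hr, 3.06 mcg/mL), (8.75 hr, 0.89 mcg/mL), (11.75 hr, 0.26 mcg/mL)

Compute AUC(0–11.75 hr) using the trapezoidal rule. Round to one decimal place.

Trapezoidal AUC_0→11.75:
  [0→0.5]: (0.00+19.96)/2 × 0.5 = 4.99
  [0.5→0.75]: (19.96+20.98)/2 × 0.25 = 5.1175
  [0.75→1.75]: (20.98+15.73)/2 × 1 = 18.355
  [1.75→5.75]: (15.73+3.06)/2 × 4 = 37.58
  [5.75→8.75]: (3.06+0.89)/2 × 3 = 5.925
  [8.75→11.75]: (0.89+0.26)/2 × 3 = 1.725
  Sum = 73.6925 mcg/mL·hr

AUC = 73.7 mcg/mL·hr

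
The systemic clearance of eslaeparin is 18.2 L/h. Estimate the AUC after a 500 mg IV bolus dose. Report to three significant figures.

AUC = 27.5 mg/L·h

AUC_0→∞ = Dose_iv / CL
        = 500 / 18.2 = 27.4725 mg/L·h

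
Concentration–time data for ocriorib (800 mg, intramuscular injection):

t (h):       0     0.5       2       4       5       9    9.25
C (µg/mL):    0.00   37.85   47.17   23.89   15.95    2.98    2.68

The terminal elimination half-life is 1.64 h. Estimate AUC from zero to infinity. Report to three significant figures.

AUC = 209 µg/mL·h

Trapezoidal AUC_0→9.25:
  [0→0.5]: (0.00+37.85)/2 × 0.5 = 9.4625
  [0.5→2]: (37.85+47.17)/2 × 1.5 = 63.765
  [2→4]: (47.17+23.89)/2 × 2 = 71.06
  [4→5]: (23.89+15.95)/2 × 1 = 19.92
  [5→9]: (15.95+2.98)/2 × 4 = 37.86
  [9→9.25]: (2.98+2.68)/2 × 0.25 = 0.7075
  Sum = 202.775 µg/mL·h
k_e = ln2 / t½ = 0.693147 / 1.64 = 0.4227 h^-1
Extrapolated tail: C_last / k_e = 2.68 / 0.4227 = 6.340
AUC_0→∞ = 202.775 + 6.340 = 209.115 µg/mL·h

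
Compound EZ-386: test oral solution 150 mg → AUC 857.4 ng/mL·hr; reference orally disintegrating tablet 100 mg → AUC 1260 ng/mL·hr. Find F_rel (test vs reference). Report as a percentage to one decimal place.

F_rel = 45.4%

F_rel = (AUC_test/D_test) / (AUC_ref/D_ref)
      = (857.4/150) / (1260/100)
      = 5.716 / 12.6 = 0.4537 = 45.37%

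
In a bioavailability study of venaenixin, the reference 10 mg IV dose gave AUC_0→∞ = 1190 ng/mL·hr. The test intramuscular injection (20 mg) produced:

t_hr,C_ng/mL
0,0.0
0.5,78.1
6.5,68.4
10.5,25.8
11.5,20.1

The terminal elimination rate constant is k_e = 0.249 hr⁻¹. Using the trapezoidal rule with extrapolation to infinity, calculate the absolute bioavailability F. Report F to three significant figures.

F = 0.316

Trapezoidal AUC_0→11.5 (intramuscular injection):
  [0→0.5]: (0.0+78.1)/2 × 0.5 = 19.525
  [0.5→6.5]: (78.1+68.4)/2 × 6 = 439.5
  [6.5→10.5]: (68.4+25.8)/2 × 4 = 188.4
  [10.5→11.5]: (25.8+20.1)/2 × 1 = 22.95
  Sum = 670.375 ng/mL·hr
Tail: C_last/k_e = 20.1/0.249 = 80.723
AUC_0→∞ (intramuscular injection) = 670.375 + 80.723 = 751.098 ng/mL·hr
F = (AUC_ev/D_ev)/(AUC_iv/D_iv) = (751.098/20)/(1190/10) = 37.5549/119 = 0.3156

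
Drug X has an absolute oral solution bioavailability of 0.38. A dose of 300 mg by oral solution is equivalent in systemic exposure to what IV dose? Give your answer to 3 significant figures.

Systemic exposure from an extravascular dose = F × D_ev, so the equivalent IV dose is F × D_ev.
D_iv = F × D_ev = 0.38 × 300 = 114 mg

D_iv = 114 mg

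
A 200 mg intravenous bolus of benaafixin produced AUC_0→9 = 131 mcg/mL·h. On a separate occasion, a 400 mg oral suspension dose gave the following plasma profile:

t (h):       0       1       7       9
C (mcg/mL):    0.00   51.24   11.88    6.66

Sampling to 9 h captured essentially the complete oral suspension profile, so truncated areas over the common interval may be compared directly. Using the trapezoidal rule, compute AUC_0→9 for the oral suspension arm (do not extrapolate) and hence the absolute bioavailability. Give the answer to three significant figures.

Trapezoidal AUC_0→9 (oral suspension):
  [0→1]: (0.00+51.24)/2 × 1 = 25.62
  [1→7]: (51.24+11.88)/2 × 6 = 189.36
  [7→9]: (11.88+6.66)/2 × 2 = 18.54
  Sum = 233.52 mcg/mL·h
F = (AUC_ev/D_ev)/(AUC_iv/D_iv) = (233.52/400)/(131/200) = 0.5838/0.655 = 0.8913

F = 0.891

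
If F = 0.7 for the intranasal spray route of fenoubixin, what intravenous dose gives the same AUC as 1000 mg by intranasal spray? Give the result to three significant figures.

D_iv = 700 mg

Systemic exposure from an extravascular dose = F × D_ev, so the equivalent IV dose is F × D_ev.
D_iv = F × D_ev = 0.7 × 1000 = 700 mg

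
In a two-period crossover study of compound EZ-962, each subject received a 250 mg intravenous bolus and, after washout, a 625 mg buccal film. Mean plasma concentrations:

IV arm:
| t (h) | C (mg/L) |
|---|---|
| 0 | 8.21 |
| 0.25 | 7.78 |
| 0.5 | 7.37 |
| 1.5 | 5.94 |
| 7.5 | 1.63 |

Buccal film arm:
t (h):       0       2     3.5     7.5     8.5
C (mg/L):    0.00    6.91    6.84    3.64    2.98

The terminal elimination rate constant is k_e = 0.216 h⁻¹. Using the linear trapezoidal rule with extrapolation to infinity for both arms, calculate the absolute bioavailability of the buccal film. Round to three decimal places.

F = 0.542

Trapezoidal AUC_0→7.5 (IV):
  [0→0.25]: (8.21+7.78)/2 × 0.25 = 1.99875
  [0.25→0.5]: (7.78+7.37)/2 × 0.25 = 1.89375
  [0.5→1.5]: (7.37+5.94)/2 × 1 = 6.655
  [1.5→7.5]: (5.94+1.63)/2 × 6 = 22.71
  Sum = 33.2575 mg/L·h
IV tail: 1.63/0.216 = 7.546; AUC_iv,0→∞ = 33.2575 + 7.546 = 40.8035 mg/L·h
Trapezoidal AUC_0→8.5 (buccal film):
  [0→2]: (0.00+6.91)/2 × 2 = 6.91
  [2→3.5]: (6.91+6.84)/2 × 1.5 = 10.3125
  [3.5→7.5]: (6.84+3.64)/2 × 4 = 20.96
  [7.5→8.5]: (3.64+2.98)/2 × 1 = 3.31
  Sum = 41.4925 mg/L·h
buccal film tail: 2.98/0.216 = 13.796; AUC_ev,0→∞ = 41.4925 + 13.796 = 55.2885 mg/L·h
F = (AUC_ev/D_ev)/(AUC_iv/D_iv) = (55.2885/625)/(40.8035/250) = 0.0884616/0.163214 = 0.5420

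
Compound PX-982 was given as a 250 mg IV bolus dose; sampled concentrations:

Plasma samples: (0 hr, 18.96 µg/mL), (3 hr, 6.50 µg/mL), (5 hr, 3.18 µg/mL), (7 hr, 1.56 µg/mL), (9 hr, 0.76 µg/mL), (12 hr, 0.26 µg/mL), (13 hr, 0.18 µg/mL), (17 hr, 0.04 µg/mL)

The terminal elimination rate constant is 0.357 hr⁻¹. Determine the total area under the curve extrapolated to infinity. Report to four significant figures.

AUC = 57.23 µg/mL·hr

Trapezoidal AUC_0→17:
  [0→3]: (18.96+6.50)/2 × 3 = 38.19
  [3→5]: (6.50+3.18)/2 × 2 = 9.68
  [5→7]: (3.18+1.56)/2 × 2 = 4.74
  [7→9]: (1.56+0.76)/2 × 2 = 2.32
  [9→12]: (0.76+0.26)/2 × 3 = 1.53
  [12→13]: (0.26+0.18)/2 × 1 = 0.22
  [13→17]: (0.18+0.04)/2 × 4 = 0.44
  Sum = 57.12 µg/mL·hr
Extrapolated tail: C_last / k_e = 0.04 / 0.357 = 0.112
AUC_0→∞ = 57.12 + 0.112 = 57.232 µg/mL·hr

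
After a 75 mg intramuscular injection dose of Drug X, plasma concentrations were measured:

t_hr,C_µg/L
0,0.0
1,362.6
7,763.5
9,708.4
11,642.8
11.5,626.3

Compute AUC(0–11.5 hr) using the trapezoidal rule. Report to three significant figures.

Trapezoidal AUC_0→11.5:
  [0→1]: (0.0+362.6)/2 × 1 = 181.3
  [1→7]: (362.6+763.5)/2 × 6 = 3378.3
  [7→9]: (763.5+708.4)/2 × 2 = 1471.9
  [9→11]: (708.4+642.8)/2 × 2 = 1351.2
  [11→11.5]: (642.8+626.3)/2 × 0.5 = 317.275
  Sum = 6699.975 µg/L·hr

AUC = 6700 µg/L·hr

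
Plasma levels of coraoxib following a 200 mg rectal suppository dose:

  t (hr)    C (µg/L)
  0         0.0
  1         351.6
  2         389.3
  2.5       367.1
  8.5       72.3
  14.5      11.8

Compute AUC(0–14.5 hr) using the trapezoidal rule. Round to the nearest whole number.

Trapezoidal AUC_0→14.5:
  [0→1]: (0.0+351.6)/2 × 1 = 175.8
  [1→2]: (351.6+389.3)/2 × 1 = 370.45
  [2→2.5]: (389.3+367.1)/2 × 0.5 = 189.1
  [2.5→8.5]: (367.1+72.3)/2 × 6 = 1318.2
  [8.5→14.5]: (72.3+11.8)/2 × 6 = 252.3
  Sum = 2305.85 µg/L·hr

AUC = 2306 µg/L·hr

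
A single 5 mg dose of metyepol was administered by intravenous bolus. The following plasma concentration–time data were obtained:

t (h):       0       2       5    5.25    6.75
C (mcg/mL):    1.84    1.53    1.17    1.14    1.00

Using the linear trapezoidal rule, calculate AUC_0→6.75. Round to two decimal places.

Trapezoidal AUC_0→6.75:
  [0→2]: (1.84+1.53)/2 × 2 = 3.37
  [2→5]: (1.53+1.17)/2 × 3 = 4.05
  [5→5.25]: (1.17+1.14)/2 × 0.25 = 0.28875
  [5.25→6.75]: (1.14+1.00)/2 × 1.5 = 1.605
  Sum = 9.31375 mcg/mL·h

AUC = 9.31 mcg/mL·h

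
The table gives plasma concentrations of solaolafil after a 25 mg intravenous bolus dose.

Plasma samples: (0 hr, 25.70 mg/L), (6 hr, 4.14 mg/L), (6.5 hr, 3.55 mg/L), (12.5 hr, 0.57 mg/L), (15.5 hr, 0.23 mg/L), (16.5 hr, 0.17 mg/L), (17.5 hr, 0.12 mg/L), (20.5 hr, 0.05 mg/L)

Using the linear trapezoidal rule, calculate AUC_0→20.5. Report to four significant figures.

Trapezoidal AUC_0→20.5:
  [0→6]: (25.70+4.14)/2 × 6 = 89.52
  [6→6.5]: (4.14+3.55)/2 × 0.5 = 1.9225
  [6.5→12.5]: (3.55+0.57)/2 × 6 = 12.36
  [12.5→15.5]: (0.57+0.23)/2 × 3 = 1.2
  [15.5→16.5]: (0.23+0.17)/2 × 1 = 0.2
  [16.5→17.5]: (0.17+0.12)/2 × 1 = 0.145
  [17.5→20.5]: (0.12+0.05)/2 × 3 = 0.255
  Sum = 105.6025 mg/L·hr

AUC = 105.6 mg/L·hr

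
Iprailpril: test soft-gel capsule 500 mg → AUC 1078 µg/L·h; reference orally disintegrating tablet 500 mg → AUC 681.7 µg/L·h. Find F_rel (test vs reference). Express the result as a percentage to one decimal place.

F_rel = 158.1%

F_rel = (AUC_test/D_test) / (AUC_ref/D_ref)
      = (1078/500) / (681.7/500)
      = 2.156 / 1.3634 = 1.5813 = 158.13%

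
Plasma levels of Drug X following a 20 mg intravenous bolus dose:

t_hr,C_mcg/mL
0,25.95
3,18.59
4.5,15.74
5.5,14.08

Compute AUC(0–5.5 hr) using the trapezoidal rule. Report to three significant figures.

Trapezoidal AUC_0→5.5:
  [0→3]: (25.95+18.59)/2 × 3 = 66.81
  [3→4.5]: (18.59+15.74)/2 × 1.5 = 25.7475
  [4.5→5.5]: (15.74+14.08)/2 × 1 = 14.91
  Sum = 107.4675 mcg/mL·hr

AUC = 107 mcg/mL·hr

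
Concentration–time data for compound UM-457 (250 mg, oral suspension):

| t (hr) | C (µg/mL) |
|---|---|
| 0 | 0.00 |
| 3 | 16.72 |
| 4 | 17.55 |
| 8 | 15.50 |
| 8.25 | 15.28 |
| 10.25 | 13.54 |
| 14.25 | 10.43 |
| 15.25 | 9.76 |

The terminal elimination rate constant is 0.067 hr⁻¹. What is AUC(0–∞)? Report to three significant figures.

AUC = 345 µg/mL·hr

Trapezoidal AUC_0→15.25:
  [0→3]: (0.00+16.72)/2 × 3 = 25.08
  [3→4]: (16.72+17.55)/2 × 1 = 17.135
  [4→8]: (17.55+15.50)/2 × 4 = 66.1
  [8→8.25]: (15.50+15.28)/2 × 0.25 = 3.8475
  [8.25→10.25]: (15.28+13.54)/2 × 2 = 28.82
  [10.25→14.25]: (13.54+10.43)/2 × 4 = 47.94
  [14.25→15.25]: (10.43+9.76)/2 × 1 = 10.095
  Sum = 199.0175 µg/mL·hr
Extrapolated tail: C_last / k_e = 9.76 / 0.067 = 145.672
AUC_0→∞ = 199.0175 + 145.672 = 344.6895 µg/mL·hr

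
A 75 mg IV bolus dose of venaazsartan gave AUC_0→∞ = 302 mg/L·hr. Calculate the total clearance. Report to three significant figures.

CL = Dose_iv / AUC_0→∞
   = 75 / 302 = 0.248344 L/hr

CL = 0.248 L/hr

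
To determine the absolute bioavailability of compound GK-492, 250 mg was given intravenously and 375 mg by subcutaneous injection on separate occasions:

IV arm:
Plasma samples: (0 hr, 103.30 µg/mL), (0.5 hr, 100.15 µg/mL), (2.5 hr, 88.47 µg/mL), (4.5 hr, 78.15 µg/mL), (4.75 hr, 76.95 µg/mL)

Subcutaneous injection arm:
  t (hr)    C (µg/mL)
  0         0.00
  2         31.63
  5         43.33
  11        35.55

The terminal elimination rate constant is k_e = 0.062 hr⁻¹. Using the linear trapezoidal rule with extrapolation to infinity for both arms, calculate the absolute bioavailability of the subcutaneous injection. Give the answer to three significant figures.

F = 0.382

Trapezoidal AUC_0→4.75 (IV):
  [0→0.5]: (103.30+100.15)/2 × 0.5 = 50.8625
  [0.5→2.5]: (100.15+88.47)/2 × 2 = 188.62
  [2.5→4.5]: (88.47+78.15)/2 × 2 = 166.62
  [4.5→4.75]: (78.15+76.95)/2 × 0.25 = 19.3875
  Sum = 425.49 µg/mL·hr
IV tail: 76.95/0.062 = 1241.129; AUC_iv,0→∞ = 425.49 + 1241.129 = 1666.619 µg/mL·hr
Trapezoidal AUC_0→11 (subcutaneous injection):
  [0→2]: (0.00+31.63)/2 × 2 = 31.63
  [2→5]: (31.63+43.33)/2 × 3 = 112.44
  [5→11]: (43.33+35.55)/2 × 6 = 236.64
  Sum = 380.71 µg/mL·hr
subcutaneous injection tail: 35.55/0.062 = 573.387; AUC_ev,0→∞ = 380.71 + 573.387 = 954.097 µg/mL·hr
F = (AUC_ev/D_ev)/(AUC_iv/D_iv) = (954.097/375)/(1666.619/250) = 2.54426/6.666476 = 0.3816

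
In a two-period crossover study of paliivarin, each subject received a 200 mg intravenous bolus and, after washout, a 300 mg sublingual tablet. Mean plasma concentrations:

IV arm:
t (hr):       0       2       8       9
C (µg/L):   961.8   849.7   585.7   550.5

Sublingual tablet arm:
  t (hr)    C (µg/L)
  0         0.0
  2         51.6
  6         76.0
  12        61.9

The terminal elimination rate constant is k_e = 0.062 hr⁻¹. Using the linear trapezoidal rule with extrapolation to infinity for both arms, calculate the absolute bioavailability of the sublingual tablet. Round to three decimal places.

Trapezoidal AUC_0→9 (IV):
  [0→2]: (961.8+849.7)/2 × 2 = 1811.5
  [2→8]: (849.7+585.7)/2 × 6 = 4306.2
  [8→9]: (585.7+550.5)/2 × 1 = 568.1
  Sum = 6685.8 µg/L·hr
IV tail: 550.5/0.062 = 8879.032; AUC_iv,0→∞ = 6685.8 + 8879.032 = 15564.832 µg/L·hr
Trapezoidal AUC_0→12 (sublingual tablet):
  [0→2]: (0.0+51.6)/2 × 2 = 51.6
  [2→6]: (51.6+76.0)/2 × 4 = 255.2
  [6→12]: (76.0+61.9)/2 × 6 = 413.7
  Sum = 720.5 µg/L·hr
sublingual tablet tail: 61.9/0.062 = 998.387; AUC_ev,0→∞ = 720.5 + 998.387 = 1718.887 µg/L·hr
F = (AUC_ev/D_ev)/(AUC_iv/D_iv) = (1718.887/300)/(15564.832/200) = 5.72962/77.82416 = 0.0736

F = 0.074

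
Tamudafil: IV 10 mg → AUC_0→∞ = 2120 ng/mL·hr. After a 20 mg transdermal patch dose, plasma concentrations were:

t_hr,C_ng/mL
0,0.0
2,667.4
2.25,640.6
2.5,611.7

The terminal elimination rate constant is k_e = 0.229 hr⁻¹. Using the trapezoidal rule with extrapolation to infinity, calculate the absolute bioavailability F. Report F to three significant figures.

Trapezoidal AUC_0→2.5 (transdermal patch):
  [0→2]: (0.0+667.4)/2 × 2 = 667.4
  [2→2.25]: (667.4+640.6)/2 × 0.25 = 163.5
  [2.25→2.5]: (640.6+611.7)/2 × 0.25 = 156.5375
  Sum = 987.4375 ng/mL·hr
Tail: C_last/k_e = 611.7/0.229 = 2671.179
AUC_0→∞ (transdermal patch) = 987.4375 + 2671.179 = 3658.6165 ng/mL·hr
F = (AUC_ev/D_ev)/(AUC_iv/D_iv) = (3658.6165/20)/(2120/10) = 182.931/212 = 0.8629

F = 0.863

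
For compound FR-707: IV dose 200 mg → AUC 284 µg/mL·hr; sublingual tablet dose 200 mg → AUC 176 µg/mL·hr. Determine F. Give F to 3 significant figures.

F = (AUC_ev / D_ev) / (AUC_iv / D_iv)
  = (176/200) / (284/200)
  = 0.88 / 1.42 = 0.6197

F = 0.620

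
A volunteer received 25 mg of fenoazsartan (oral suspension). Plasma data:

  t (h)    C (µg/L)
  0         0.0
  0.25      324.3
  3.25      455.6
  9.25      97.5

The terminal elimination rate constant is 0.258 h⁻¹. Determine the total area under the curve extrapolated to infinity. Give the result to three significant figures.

Trapezoidal AUC_0→9.25:
  [0→0.25]: (0.0+324.3)/2 × 0.25 = 40.5375
  [0.25→3.25]: (324.3+455.6)/2 × 3 = 1169.85
  [3.25→9.25]: (455.6+97.5)/2 × 6 = 1659.3
  Sum = 2869.6875 µg/L·h
Extrapolated tail: C_last / k_e = 97.5 / 0.258 = 377.907
AUC_0→∞ = 2869.6875 + 377.907 = 3247.5945 µg/L·h

AUC = 3250 µg/L·h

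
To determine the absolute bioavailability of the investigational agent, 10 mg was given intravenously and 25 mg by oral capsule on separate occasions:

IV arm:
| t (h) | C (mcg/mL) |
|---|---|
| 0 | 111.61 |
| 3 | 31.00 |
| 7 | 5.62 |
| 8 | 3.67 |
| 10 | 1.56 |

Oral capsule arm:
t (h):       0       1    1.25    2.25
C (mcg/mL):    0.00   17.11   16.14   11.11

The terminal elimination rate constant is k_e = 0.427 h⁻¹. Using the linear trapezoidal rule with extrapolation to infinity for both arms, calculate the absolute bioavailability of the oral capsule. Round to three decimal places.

Trapezoidal AUC_0→10 (IV):
  [0→3]: (111.61+31.00)/2 × 3 = 213.915
  [3→7]: (31.00+5.62)/2 × 4 = 73.24
  [7→8]: (5.62+3.67)/2 × 1 = 4.645
  [8→10]: (3.67+1.56)/2 × 2 = 5.23
  Sum = 297.03 mcg/mL·h
IV tail: 1.56/0.427 = 3.653; AUC_iv,0→∞ = 297.03 + 3.653 = 300.683 mcg/mL·h
Trapezoidal AUC_0→2.25 (oral capsule):
  [0→1]: (0.00+17.11)/2 × 1 = 8.555
  [1→1.25]: (17.11+16.14)/2 × 0.25 = 4.15625
  [1.25→2.25]: (16.14+11.11)/2 × 1 = 13.625
  Sum = 26.33625 mcg/mL·h
oral capsule tail: 11.11/0.427 = 26.019; AUC_ev,0→∞ = 26.33625 + 26.019 = 52.35525 mcg/mL·h
F = (AUC_ev/D_ev)/(AUC_iv/D_iv) = (52.35525/25)/(300.683/10) = 2.09421/30.0683 = 0.0696

F = 0.070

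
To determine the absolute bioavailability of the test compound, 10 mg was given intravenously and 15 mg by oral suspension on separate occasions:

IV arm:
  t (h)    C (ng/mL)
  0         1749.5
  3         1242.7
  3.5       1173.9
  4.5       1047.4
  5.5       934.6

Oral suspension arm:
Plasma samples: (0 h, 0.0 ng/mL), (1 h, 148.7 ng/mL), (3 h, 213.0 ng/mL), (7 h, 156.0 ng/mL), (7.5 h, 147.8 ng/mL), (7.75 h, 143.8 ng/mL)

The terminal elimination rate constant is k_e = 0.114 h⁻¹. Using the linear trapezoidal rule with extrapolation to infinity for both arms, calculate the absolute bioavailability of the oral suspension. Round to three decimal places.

Trapezoidal AUC_0→5.5 (IV):
  [0→3]: (1749.5+1242.7)/2 × 3 = 4488.3
  [3→3.5]: (1242.7+1173.9)/2 × 0.5 = 604.15
  [3.5→4.5]: (1173.9+1047.4)/2 × 1 = 1110.65
  [4.5→5.5]: (1047.4+934.6)/2 × 1 = 991.0
  Sum = 7194.1 ng/mL·h
IV tail: 934.6/0.114 = 8198.246; AUC_iv,0→∞ = 7194.1 + 8198.246 = 15392.346 ng/mL·h
Trapezoidal AUC_0→7.75 (oral suspension):
  [0→1]: (0.0+148.7)/2 × 1 = 74.35
  [1→3]: (148.7+213.0)/2 × 2 = 361.7
  [3→7]: (213.0+156.0)/2 × 4 = 738.0
  [7→7.5]: (156.0+147.8)/2 × 0.5 = 75.95
  [7.5→7.75]: (147.8+143.8)/2 × 0.25 = 36.45
  Sum = 1286.45 ng/mL·h
oral suspension tail: 143.8/0.114 = 1261.404; AUC_ev,0→∞ = 1286.45 + 1261.404 = 2547.854 ng/mL·h
F = (AUC_ev/D_ev)/(AUC_iv/D_iv) = (2547.854/15)/(15392.346/10) = 169.857/1539.2346 = 0.1104

F = 0.110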